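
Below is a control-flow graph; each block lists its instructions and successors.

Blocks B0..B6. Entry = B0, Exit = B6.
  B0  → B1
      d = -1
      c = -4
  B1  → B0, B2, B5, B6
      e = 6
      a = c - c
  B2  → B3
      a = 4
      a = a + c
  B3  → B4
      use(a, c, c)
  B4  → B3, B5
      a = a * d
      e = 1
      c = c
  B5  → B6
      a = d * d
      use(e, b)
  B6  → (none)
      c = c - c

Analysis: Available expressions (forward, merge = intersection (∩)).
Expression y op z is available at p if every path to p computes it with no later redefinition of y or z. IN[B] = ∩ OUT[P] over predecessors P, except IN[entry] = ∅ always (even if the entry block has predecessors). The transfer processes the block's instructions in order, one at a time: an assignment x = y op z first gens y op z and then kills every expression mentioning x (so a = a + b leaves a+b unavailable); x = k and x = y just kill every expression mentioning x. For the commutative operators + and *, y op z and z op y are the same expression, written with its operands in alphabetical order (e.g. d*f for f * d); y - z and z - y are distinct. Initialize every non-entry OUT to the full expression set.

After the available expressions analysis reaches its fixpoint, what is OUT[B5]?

Fixpoint table:
  B0:  IN={}  OUT={}
  B1:  IN={}  OUT={c-c}
  B2:  IN={c-c}  OUT={c-c}
  B3:  IN={}  OUT={}
  B4:  IN={}  OUT={}
  B5:  IN={}  OUT={d*d}
  B6:  IN={}  OUT={}

Merge at B5: IN[B5] = OUT[B1] ∩ OUT[B4] = {}
Applying B5's transfer function to that IN value gives OUT[B5] (row B5 above).

Answer: {d*d}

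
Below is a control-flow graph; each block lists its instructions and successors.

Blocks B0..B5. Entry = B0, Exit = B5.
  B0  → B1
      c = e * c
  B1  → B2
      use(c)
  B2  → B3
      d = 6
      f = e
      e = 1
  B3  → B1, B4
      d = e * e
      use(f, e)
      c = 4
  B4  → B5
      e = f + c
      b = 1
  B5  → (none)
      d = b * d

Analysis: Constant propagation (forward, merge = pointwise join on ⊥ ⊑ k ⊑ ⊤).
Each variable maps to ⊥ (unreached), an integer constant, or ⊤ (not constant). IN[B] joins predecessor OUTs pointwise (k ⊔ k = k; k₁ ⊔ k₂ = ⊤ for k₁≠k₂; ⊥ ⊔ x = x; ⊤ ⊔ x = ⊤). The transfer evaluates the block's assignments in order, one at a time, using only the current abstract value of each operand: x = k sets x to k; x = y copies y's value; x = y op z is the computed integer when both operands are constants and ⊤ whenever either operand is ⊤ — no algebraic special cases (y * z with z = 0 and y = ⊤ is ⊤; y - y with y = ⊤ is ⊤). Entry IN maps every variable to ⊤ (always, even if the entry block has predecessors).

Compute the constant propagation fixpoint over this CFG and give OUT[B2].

Answer: {a: ⊤, b: ⊤, c: ⊤, d: 6, e: 1, f: ⊤}

Trace:
Converged values:
  B0:   IN=(all ⊤)   OUT=(all ⊤)
  B1:   IN=(all ⊤)   OUT=(all ⊤)
  B2:   IN=(all ⊤)   OUT={d:6, e:1; rest ⊤}
  B3:   IN={d:6, e:1; rest ⊤}   OUT={c:4, d:1, e:1; rest ⊤}
  B4:   IN={c:4, d:1, e:1; rest ⊤}   OUT={b:1, c:4, d:1; rest ⊤}
  B5:   IN={b:1, c:4, d:1; rest ⊤}   OUT={b:1, c:4, d:1; rest ⊤}

Merge at B2: IN[B2] = OUT[B1] = {a: ⊤, b: ⊤, c: ⊤, d: ⊤, e: ⊤, f: ⊤}
Applying B2's transfer function to that IN value gives OUT[B2] (row B2 above).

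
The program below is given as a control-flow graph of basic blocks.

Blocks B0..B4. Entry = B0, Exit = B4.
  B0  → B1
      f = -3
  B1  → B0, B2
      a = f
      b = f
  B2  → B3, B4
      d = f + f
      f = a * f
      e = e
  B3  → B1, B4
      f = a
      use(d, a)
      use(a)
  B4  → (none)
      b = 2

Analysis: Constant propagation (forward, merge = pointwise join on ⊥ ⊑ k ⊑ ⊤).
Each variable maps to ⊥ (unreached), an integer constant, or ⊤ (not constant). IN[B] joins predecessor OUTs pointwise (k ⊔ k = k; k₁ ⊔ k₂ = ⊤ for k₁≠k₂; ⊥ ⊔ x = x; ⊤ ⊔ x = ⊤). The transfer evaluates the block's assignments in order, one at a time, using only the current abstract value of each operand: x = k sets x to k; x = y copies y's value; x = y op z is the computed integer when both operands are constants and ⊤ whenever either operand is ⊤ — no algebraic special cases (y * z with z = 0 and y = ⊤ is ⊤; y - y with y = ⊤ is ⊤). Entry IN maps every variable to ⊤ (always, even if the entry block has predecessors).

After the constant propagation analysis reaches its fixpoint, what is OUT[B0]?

Converged values:
  B0:   IN=(all ⊤)   OUT={f:-3; rest ⊤}
  B1:   IN={f:-3; rest ⊤}   OUT={a:-3, b:-3, f:-3; rest ⊤}
  B2:   IN={a:-3, b:-3, f:-3; rest ⊤}   OUT={a:-3, b:-3, d:-6, f:9; rest ⊤}
  B3:   IN={a:-3, b:-3, d:-6, f:9; rest ⊤}   OUT={a:-3, b:-3, d:-6, f:-3; rest ⊤}
  B4:   IN={a:-3, b:-3, d:-6; rest ⊤}   OUT={a:-3, b:2, d:-6; rest ⊤}

Merge at B0 (entry node, so the boundary value (all ⊤) is joined with the incoming edge(s)): IN[B0] = (all ⊤) ⊔ OUT[B1] = {a: ⊤, b: ⊤, c: ⊤, d: ⊤, e: ⊤, f: ⊤}
Applying B0's transfer function to that IN value gives OUT[B0] (row B0 above).

Answer: {a: ⊤, b: ⊤, c: ⊤, d: ⊤, e: ⊤, f: -3}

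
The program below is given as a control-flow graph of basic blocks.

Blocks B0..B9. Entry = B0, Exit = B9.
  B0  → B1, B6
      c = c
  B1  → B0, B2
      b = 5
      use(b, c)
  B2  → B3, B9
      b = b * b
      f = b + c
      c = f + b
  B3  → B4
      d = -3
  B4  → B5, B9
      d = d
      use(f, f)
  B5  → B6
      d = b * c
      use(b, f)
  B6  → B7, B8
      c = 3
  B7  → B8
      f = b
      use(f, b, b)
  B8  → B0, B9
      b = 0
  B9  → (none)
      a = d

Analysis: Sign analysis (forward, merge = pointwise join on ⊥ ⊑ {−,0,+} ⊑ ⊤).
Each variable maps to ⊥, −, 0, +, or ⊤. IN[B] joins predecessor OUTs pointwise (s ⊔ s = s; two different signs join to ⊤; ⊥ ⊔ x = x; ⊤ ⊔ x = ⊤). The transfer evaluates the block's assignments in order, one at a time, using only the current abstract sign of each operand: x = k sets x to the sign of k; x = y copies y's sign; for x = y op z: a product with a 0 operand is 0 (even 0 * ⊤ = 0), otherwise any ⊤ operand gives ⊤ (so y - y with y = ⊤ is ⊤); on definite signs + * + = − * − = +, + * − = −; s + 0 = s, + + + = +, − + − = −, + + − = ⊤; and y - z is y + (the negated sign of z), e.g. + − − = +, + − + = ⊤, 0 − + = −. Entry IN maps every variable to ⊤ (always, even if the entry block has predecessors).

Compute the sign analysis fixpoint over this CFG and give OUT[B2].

Answer: {a: ⊤, b: +, c: ⊤, d: ⊤, e: ⊤, f: ⊤}

Trace:
Converged values:
  B0:  IN=(all ⊤)  OUT=(all ⊤)
  B1:  IN=(all ⊤)  OUT={b:+; rest ⊤}
  B2:  IN={b:+; rest ⊤}  OUT={b:+; rest ⊤}
  B3:  IN={b:+; rest ⊤}  OUT={b:+, d:-; rest ⊤}
  B4:  IN={b:+, d:-; rest ⊤}  OUT={b:+, d:-; rest ⊤}
  B5:  IN={b:+, d:-; rest ⊤}  OUT={b:+; rest ⊤}
  B6:  IN=(all ⊤)  OUT={c:+; rest ⊤}
  B7:  IN={c:+; rest ⊤}  OUT={c:+; rest ⊤}
  B8:  IN={c:+; rest ⊤}  OUT={b:0, c:+; rest ⊤}
  B9:  IN=(all ⊤)  OUT=(all ⊤)

Merge at B2: IN[B2] = OUT[B1] = {a: ⊤, b: +, c: ⊤, d: ⊤, e: ⊤, f: ⊤}
Applying B2's transfer function to that IN value gives OUT[B2] (row B2 above).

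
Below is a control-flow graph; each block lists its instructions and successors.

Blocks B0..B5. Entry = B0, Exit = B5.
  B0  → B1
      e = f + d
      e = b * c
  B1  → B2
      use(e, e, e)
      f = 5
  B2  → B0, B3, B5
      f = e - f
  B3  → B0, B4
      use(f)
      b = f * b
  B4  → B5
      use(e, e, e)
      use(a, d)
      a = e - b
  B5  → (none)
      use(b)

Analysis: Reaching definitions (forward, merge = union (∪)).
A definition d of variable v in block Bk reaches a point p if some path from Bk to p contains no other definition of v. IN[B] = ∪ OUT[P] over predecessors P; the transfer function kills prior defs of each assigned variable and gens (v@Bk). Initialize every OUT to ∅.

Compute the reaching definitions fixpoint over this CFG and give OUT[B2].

Answer: {b@B3, e@B0, f@B2}

Working:
Per-block solution:
  B0:  IN={b@B3, e@B0, f@B2}  OUT={b@B3, e@B0, f@B2}
  B1:  IN={b@B3, e@B0, f@B2}  OUT={b@B3, e@B0, f@B1}
  B2:  IN={b@B3, e@B0, f@B1}  OUT={b@B3, e@B0, f@B2}
  B3:  IN={b@B3, e@B0, f@B2}  OUT={b@B3, e@B0, f@B2}
  B4:  IN={b@B3, e@B0, f@B2}  OUT={a@B4, b@B3, e@B0, f@B2}
  B5:  IN={a@B4, b@B3, e@B0, f@B2}  OUT={a@B4, b@B3, e@B0, f@B2}

Merge at B2: IN[B2] = OUT[B1] = {b@B3, e@B0, f@B1}
Applying B2's transfer function to that IN value gives OUT[B2] (row B2 above).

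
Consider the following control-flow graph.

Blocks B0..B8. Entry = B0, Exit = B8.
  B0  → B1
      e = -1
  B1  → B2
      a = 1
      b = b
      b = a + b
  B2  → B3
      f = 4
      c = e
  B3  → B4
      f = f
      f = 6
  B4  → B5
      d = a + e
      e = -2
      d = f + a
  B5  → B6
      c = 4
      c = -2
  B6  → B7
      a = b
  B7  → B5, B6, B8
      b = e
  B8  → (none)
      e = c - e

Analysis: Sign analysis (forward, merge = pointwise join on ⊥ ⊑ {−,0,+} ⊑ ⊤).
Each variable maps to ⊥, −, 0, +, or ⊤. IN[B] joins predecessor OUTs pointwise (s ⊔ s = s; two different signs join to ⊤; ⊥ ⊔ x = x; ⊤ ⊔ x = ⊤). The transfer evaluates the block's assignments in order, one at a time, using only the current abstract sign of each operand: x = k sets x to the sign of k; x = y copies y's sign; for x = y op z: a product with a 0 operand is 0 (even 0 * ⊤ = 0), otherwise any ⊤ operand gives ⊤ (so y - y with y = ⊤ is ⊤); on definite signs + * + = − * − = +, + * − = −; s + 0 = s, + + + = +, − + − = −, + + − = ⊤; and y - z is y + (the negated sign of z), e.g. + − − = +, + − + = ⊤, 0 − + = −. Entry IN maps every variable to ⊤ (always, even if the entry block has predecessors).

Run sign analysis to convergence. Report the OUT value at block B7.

Answer: {a: ⊤, b: -, c: -, d: +, e: -, f: +}

Trace:
Converged values:
  B0:   IN=(all ⊤)   OUT={e:-; rest ⊤}
  B1:   IN={e:-; rest ⊤}   OUT={a:+, e:-; rest ⊤}
  B2:   IN={a:+, e:-; rest ⊤}   OUT={a:+, c:-, e:-, f:+; rest ⊤}
  B3:   IN={a:+, c:-, e:-, f:+; rest ⊤}   OUT={a:+, c:-, e:-, f:+; rest ⊤}
  B4:   IN={a:+, c:-, e:-, f:+; rest ⊤}   OUT={a:+, c:-, d:+, e:-, f:+; rest ⊤}
  B5:   IN={c:-, d:+, e:-, f:+; rest ⊤}   OUT={c:-, d:+, e:-, f:+; rest ⊤}
  B6:   IN={c:-, d:+, e:-, f:+; rest ⊤}   OUT={c:-, d:+, e:-, f:+; rest ⊤}
  B7:   IN={c:-, d:+, e:-, f:+; rest ⊤}   OUT={b:-, c:-, d:+, e:-, f:+; rest ⊤}
  B8:   IN={b:-, c:-, d:+, e:-, f:+; rest ⊤}   OUT={b:-, c:-, d:+, f:+; rest ⊤}

Merge at B7: IN[B7] = OUT[B6] = {a: ⊤, b: ⊤, c: -, d: +, e: -, f: +}
Applying B7's transfer function to that IN value gives OUT[B7] (row B7 above).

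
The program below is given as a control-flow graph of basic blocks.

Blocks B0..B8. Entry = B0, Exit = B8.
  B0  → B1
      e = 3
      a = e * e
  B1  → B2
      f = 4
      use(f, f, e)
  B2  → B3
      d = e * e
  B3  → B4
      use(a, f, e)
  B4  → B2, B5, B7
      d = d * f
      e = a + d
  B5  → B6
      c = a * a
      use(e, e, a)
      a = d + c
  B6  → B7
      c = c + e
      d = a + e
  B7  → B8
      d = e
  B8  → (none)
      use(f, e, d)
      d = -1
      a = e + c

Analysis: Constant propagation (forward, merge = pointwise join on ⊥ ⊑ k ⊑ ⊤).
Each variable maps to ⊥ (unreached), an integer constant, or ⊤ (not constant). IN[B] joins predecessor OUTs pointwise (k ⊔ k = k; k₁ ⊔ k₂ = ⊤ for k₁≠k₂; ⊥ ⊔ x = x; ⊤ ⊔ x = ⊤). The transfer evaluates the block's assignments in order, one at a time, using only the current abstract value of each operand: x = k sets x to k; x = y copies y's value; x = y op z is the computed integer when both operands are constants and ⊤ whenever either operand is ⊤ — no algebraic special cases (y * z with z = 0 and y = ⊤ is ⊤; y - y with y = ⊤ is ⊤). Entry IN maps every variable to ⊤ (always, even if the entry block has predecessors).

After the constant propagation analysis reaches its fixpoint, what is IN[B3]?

Converged values:
  B0:   IN=(all ⊤)   OUT={a:9, e:3; rest ⊤}
  B1:   IN={a:9, e:3; rest ⊤}   OUT={a:9, e:3, f:4; rest ⊤}
  B2:   IN={a:9, f:4; rest ⊤}   OUT={a:9, f:4; rest ⊤}
  B3:   IN={a:9, f:4; rest ⊤}   OUT={a:9, f:4; rest ⊤}
  B4:   IN={a:9, f:4; rest ⊤}   OUT={a:9, f:4; rest ⊤}
  B5:   IN={a:9, f:4; rest ⊤}   OUT={c:81, f:4; rest ⊤}
  B6:   IN={c:81, f:4; rest ⊤}   OUT={f:4; rest ⊤}
  B7:   IN={f:4; rest ⊤}   OUT={f:4; rest ⊤}
  B8:   IN={f:4; rest ⊤}   OUT={d:-1, f:4; rest ⊤}

Merge at B3: IN[B3] = OUT[B2] = {a: 9, b: ⊤, c: ⊤, d: ⊤, e: ⊤, f: 4}

Answer: {a: 9, b: ⊤, c: ⊤, d: ⊤, e: ⊤, f: 4}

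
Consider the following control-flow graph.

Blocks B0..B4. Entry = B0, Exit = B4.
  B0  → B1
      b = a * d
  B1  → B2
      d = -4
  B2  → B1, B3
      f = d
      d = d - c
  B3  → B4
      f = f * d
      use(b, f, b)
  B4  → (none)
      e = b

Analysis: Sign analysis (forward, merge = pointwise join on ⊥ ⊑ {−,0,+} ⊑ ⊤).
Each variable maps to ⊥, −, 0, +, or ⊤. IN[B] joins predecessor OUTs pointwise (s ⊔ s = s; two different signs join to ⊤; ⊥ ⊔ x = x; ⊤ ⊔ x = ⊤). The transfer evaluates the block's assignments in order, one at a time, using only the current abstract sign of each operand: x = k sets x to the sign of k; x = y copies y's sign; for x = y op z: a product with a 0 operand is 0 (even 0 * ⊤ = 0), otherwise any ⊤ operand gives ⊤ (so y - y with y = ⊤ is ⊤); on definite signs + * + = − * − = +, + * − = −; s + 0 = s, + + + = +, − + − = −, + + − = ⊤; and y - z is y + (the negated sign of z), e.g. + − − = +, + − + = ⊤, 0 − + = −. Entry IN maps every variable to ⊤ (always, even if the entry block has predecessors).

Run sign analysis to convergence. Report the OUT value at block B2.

Fixpoint table:
  B0: | IN=(all ⊤) | OUT=(all ⊤)
  B1: | IN=(all ⊤) | OUT={d:-; rest ⊤}
  B2: | IN={d:-; rest ⊤} | OUT={f:-; rest ⊤}
  B3: | IN={f:-; rest ⊤} | OUT=(all ⊤)
  B4: | IN=(all ⊤) | OUT=(all ⊤)

Merge at B2: IN[B2] = OUT[B1] = {a: ⊤, b: ⊤, c: ⊤, d: -, e: ⊤, f: ⊤}
Applying B2's transfer function to that IN value gives OUT[B2] (row B2 above).

Answer: {a: ⊤, b: ⊤, c: ⊤, d: ⊤, e: ⊤, f: -}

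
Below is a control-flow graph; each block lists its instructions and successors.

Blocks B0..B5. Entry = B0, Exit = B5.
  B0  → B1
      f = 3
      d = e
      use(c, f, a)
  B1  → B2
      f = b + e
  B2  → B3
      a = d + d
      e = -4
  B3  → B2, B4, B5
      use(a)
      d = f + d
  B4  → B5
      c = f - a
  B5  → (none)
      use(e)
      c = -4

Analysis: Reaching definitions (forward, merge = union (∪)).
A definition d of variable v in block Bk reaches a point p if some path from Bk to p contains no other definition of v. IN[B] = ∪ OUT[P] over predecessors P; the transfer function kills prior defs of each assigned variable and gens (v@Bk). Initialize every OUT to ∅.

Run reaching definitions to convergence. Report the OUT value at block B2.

Converged values:
  B0:   IN={}   OUT={d@B0, f@B0}
  B1:   IN={d@B0, f@B0}   OUT={d@B0, f@B1}
  B2:   IN={a@B2, d@B0, d@B3, e@B2, f@B1}   OUT={a@B2, d@B0, d@B3, e@B2, f@B1}
  B3:   IN={a@B2, d@B0, d@B3, e@B2, f@B1}   OUT={a@B2, d@B3, e@B2, f@B1}
  B4:   IN={a@B2, d@B3, e@B2, f@B1}   OUT={a@B2, c@B4, d@B3, e@B2, f@B1}
  B5:   IN={a@B2, c@B4, d@B3, e@B2, f@B1}   OUT={a@B2, c@B5, d@B3, e@B2, f@B1}

Merge at B2: IN[B2] = OUT[B1] ⊔ OUT[B3] = {a@B2, d@B0, d@B3, e@B2, f@B1}
Applying B2's transfer function to that IN value gives OUT[B2] (row B2 above).

Answer: {a@B2, d@B0, d@B3, e@B2, f@B1}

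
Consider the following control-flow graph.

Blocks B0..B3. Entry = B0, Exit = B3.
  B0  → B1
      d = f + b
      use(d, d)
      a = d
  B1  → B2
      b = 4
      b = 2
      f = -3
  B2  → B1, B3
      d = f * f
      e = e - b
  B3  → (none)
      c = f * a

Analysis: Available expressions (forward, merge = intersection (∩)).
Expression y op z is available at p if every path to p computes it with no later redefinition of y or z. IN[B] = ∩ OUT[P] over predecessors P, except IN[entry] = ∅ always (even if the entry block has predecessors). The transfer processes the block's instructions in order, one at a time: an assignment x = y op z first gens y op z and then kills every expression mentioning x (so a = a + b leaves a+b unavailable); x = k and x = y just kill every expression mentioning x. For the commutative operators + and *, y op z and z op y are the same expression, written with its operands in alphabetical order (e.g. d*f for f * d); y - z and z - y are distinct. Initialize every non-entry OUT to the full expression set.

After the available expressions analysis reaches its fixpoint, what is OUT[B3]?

Answer: {a*f, f*f}

Trace:
Converged values:
  B0:  IN={}  OUT={b+f}
  B1:  IN={}  OUT={}
  B2:  IN={}  OUT={f*f}
  B3:  IN={f*f}  OUT={a*f, f*f}

Merge at B3: IN[B3] = OUT[B2] = {f*f}
Applying B3's transfer function to that IN value gives OUT[B3] (row B3 above).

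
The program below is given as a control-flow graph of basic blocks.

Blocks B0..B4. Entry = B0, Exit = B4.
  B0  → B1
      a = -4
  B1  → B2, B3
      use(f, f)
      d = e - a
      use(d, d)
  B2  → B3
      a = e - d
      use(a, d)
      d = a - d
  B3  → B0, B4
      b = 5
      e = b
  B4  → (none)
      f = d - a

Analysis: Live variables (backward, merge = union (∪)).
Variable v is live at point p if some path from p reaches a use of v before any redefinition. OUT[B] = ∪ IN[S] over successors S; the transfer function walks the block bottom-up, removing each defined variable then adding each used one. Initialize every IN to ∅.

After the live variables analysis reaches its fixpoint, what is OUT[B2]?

Converged values:
  B0: | IN={e, f} | OUT={a, e, f}
  B1: | IN={a, e, f} | OUT={a, d, e, f}
  B2: | IN={d, e, f} | OUT={a, d, f}
  B3: | IN={a, d, f} | OUT={a, d, e, f}
  B4: | IN={a, d} | OUT={}

Merge at B2: OUT[B2] = IN[B3] = {a, d, f}

Answer: {a, d, f}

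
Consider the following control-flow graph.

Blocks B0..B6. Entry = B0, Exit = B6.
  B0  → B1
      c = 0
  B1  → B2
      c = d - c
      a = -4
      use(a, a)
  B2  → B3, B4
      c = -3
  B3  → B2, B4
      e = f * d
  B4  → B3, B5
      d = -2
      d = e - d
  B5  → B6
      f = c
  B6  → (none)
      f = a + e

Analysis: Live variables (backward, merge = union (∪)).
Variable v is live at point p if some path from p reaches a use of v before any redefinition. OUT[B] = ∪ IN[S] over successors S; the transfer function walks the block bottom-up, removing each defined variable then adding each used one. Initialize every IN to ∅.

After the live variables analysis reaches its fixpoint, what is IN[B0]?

Per-block solution:
  B0:  IN={d, e, f}  OUT={c, d, e, f}
  B1:  IN={c, d, e, f}  OUT={a, d, e, f}
  B2:  IN={a, d, e, f}  OUT={a, c, d, e, f}
  B3:  IN={a, c, d, f}  OUT={a, c, d, e, f}
  B4:  IN={a, c, e, f}  OUT={a, c, d, e, f}
  B5:  IN={a, c, e}  OUT={a, e}
  B6:  IN={a, e}  OUT={}

Merge at B0: OUT[B0] = IN[B1] = {c, d, e, f}
Applying B0's transfer function to that OUT value gives IN[B0] (row B0 above).

Answer: {d, e, f}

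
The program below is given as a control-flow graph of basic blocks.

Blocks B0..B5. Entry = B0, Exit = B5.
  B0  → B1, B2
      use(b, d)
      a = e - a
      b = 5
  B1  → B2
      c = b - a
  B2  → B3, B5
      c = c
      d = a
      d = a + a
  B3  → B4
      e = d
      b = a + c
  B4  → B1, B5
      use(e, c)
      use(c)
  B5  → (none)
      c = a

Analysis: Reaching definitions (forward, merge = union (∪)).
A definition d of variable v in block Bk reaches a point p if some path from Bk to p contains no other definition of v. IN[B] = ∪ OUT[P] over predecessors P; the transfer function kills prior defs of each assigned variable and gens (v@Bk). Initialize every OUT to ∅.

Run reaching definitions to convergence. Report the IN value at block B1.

Converged values:
  B0:   IN={}   OUT={a@B0, b@B0}
  B1:   IN={a@B0, b@B0, b@B3, c@B2, d@B2, e@B3}   OUT={a@B0, b@B0, b@B3, c@B1, d@B2, e@B3}
  B2:   IN={a@B0, b@B0, b@B3, c@B1, d@B2, e@B3}   OUT={a@B0, b@B0, b@B3, c@B2, d@B2, e@B3}
  B3:   IN={a@B0, b@B0, b@B3, c@B2, d@B2, e@B3}   OUT={a@B0, b@B3, c@B2, d@B2, e@B3}
  B4:   IN={a@B0, b@B3, c@B2, d@B2, e@B3}   OUT={a@B0, b@B3, c@B2, d@B2, e@B3}
  B5:   IN={a@B0, b@B0, b@B3, c@B2, d@B2, e@B3}   OUT={a@B0, b@B0, b@B3, c@B5, d@B2, e@B3}

Merge at B1: IN[B1] = OUT[B0] ⊔ OUT[B4] = {a@B0, b@B0, b@B3, c@B2, d@B2, e@B3}

Answer: {a@B0, b@B0, b@B3, c@B2, d@B2, e@B3}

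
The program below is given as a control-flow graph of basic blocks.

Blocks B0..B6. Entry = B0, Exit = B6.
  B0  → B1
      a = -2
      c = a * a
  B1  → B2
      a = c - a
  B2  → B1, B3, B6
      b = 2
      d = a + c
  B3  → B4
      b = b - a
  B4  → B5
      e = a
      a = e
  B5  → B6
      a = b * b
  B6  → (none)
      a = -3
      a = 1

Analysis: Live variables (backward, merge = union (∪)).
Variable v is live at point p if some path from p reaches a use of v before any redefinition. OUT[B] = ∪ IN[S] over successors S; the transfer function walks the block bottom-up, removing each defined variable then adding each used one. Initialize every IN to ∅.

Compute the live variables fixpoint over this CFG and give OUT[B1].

Answer: {a, c}

Trace:
Fixpoint table:
  B0: | IN={} | OUT={a, c}
  B1: | IN={a, c} | OUT={a, c}
  B2: | IN={a, c} | OUT={a, b, c}
  B3: | IN={a, b} | OUT={a, b}
  B4: | IN={a, b} | OUT={b}
  B5: | IN={b} | OUT={}
  B6: | IN={} | OUT={}

Merge at B1: OUT[B1] = IN[B2] = {a, c}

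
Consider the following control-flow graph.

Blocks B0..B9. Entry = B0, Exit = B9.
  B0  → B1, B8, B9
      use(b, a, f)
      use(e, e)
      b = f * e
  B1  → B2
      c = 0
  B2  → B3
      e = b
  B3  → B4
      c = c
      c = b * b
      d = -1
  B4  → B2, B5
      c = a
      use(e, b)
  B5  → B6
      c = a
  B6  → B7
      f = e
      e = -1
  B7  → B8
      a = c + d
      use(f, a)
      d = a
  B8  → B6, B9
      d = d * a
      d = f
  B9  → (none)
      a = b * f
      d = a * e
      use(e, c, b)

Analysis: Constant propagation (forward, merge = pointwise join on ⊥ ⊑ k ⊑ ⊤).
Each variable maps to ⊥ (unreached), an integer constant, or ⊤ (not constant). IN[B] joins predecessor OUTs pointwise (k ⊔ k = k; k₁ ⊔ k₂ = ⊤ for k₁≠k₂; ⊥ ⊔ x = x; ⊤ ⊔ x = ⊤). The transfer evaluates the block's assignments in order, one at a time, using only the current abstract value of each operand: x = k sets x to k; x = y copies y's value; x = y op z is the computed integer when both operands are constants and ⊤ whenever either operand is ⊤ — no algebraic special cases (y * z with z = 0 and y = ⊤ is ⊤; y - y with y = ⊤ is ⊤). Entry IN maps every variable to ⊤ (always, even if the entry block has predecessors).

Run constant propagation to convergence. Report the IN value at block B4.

Answer: {a: ⊤, b: ⊤, c: ⊤, d: -1, e: ⊤, f: ⊤}

Derivation:
Fixpoint table:
  B0:  IN=(all ⊤)  OUT=(all ⊤)
  B1:  IN=(all ⊤)  OUT={c:0; rest ⊤}
  B2:  IN=(all ⊤)  OUT=(all ⊤)
  B3:  IN=(all ⊤)  OUT={d:-1; rest ⊤}
  B4:  IN={d:-1; rest ⊤}  OUT={d:-1; rest ⊤}
  B5:  IN={d:-1; rest ⊤}  OUT={d:-1; rest ⊤}
  B6:  IN=(all ⊤)  OUT={e:-1; rest ⊤}
  B7:  IN={e:-1; rest ⊤}  OUT={e:-1; rest ⊤}
  B8:  IN=(all ⊤)  OUT=(all ⊤)
  B9:  IN=(all ⊤)  OUT=(all ⊤)

Merge at B4: IN[B4] = OUT[B3] = {a: ⊤, b: ⊤, c: ⊤, d: -1, e: ⊤, f: ⊤}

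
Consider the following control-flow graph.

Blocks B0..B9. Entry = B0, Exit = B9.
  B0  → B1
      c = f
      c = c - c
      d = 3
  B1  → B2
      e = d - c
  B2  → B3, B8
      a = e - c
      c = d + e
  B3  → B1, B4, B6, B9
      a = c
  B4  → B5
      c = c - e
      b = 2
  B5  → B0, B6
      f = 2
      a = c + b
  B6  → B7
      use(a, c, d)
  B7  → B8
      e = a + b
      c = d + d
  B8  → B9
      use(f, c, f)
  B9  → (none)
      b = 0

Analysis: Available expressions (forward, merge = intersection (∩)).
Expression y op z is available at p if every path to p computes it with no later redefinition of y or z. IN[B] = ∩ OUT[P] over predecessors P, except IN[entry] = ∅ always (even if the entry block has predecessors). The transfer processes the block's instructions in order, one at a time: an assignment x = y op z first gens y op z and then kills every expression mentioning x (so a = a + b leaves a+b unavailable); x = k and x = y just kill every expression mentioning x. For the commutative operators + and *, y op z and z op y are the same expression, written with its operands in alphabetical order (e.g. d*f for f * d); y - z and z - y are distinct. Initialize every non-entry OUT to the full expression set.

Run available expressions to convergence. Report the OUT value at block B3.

Fixpoint table:
  B0: | IN={} | OUT={}
  B1: | IN={} | OUT={d-c}
  B2: | IN={d-c} | OUT={d+e}
  B3: | IN={d+e} | OUT={d+e}
  B4: | IN={d+e} | OUT={d+e}
  B5: | IN={d+e} | OUT={b+c, d+e}
  B6: | IN={d+e} | OUT={d+e}
  B7: | IN={d+e} | OUT={a+b, d+d}
  B8: | IN={} | OUT={}
  B9: | IN={} | OUT={}

Merge at B3: IN[B3] = OUT[B2] = {d+e}
Applying B3's transfer function to that IN value gives OUT[B3] (row B3 above).

Answer: {d+e}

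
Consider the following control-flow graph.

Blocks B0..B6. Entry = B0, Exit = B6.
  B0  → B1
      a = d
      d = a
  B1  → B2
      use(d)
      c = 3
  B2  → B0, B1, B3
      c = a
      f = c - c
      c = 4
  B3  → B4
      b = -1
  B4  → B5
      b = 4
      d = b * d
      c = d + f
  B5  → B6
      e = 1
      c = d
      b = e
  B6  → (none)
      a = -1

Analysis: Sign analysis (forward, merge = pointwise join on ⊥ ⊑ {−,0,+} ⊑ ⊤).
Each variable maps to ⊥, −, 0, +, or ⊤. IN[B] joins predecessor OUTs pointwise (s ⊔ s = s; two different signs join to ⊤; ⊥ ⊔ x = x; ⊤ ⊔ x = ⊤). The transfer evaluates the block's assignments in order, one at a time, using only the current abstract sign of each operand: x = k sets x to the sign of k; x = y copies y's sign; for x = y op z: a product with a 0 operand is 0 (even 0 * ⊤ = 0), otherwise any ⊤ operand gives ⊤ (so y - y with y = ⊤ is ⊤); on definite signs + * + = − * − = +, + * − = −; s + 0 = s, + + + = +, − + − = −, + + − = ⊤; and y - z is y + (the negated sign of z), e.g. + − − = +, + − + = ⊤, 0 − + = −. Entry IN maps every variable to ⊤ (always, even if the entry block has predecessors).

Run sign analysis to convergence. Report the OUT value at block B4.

Fixpoint table:
  B0: | IN=(all ⊤) | OUT=(all ⊤)
  B1: | IN=(all ⊤) | OUT={c:+; rest ⊤}
  B2: | IN={c:+; rest ⊤} | OUT={c:+; rest ⊤}
  B3: | IN={c:+; rest ⊤} | OUT={b:-, c:+; rest ⊤}
  B4: | IN={b:-, c:+; rest ⊤} | OUT={b:+; rest ⊤}
  B5: | IN={b:+; rest ⊤} | OUT={b:+, e:+; rest ⊤}
  B6: | IN={b:+, e:+; rest ⊤} | OUT={a:-, b:+, e:+; rest ⊤}

Merge at B4: IN[B4] = OUT[B3] = {a: ⊤, b: -, c: +, d: ⊤, e: ⊤, f: ⊤}
Applying B4's transfer function to that IN value gives OUT[B4] (row B4 above).

Answer: {a: ⊤, b: +, c: ⊤, d: ⊤, e: ⊤, f: ⊤}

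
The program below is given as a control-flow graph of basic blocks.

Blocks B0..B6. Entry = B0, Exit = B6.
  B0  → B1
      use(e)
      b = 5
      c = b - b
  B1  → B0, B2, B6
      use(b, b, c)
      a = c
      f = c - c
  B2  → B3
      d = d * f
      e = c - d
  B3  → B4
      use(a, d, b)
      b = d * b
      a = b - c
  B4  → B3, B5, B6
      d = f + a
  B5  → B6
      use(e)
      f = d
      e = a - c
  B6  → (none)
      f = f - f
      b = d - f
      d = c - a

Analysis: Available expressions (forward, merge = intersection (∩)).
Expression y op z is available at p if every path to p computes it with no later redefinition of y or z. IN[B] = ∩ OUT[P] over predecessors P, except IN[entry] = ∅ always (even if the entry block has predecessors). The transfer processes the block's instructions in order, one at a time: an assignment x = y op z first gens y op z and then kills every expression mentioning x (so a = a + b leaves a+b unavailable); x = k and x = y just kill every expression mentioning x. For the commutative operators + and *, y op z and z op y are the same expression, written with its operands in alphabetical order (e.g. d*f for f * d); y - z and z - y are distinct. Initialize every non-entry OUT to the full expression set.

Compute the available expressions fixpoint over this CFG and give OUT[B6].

Fixpoint table:
  B0:  IN={}  OUT={b-b}
  B1:  IN={b-b}  OUT={b-b, c-c}
  B2:  IN={b-b, c-c}  OUT={b-b, c-c, c-d}
  B3:  IN={c-c}  OUT={b-c, c-c}
  B4:  IN={b-c, c-c}  OUT={a+f, b-c, c-c}
  B5:  IN={a+f, b-c, c-c}  OUT={a-c, b-c, c-c}
  B6:  IN={c-c}  OUT={c-a, c-c}

Merge at B6: IN[B6] = OUT[B1] ∩ OUT[B4] ∩ OUT[B5] = {c-c}
Applying B6's transfer function to that IN value gives OUT[B6] (row B6 above).

Answer: {c-a, c-c}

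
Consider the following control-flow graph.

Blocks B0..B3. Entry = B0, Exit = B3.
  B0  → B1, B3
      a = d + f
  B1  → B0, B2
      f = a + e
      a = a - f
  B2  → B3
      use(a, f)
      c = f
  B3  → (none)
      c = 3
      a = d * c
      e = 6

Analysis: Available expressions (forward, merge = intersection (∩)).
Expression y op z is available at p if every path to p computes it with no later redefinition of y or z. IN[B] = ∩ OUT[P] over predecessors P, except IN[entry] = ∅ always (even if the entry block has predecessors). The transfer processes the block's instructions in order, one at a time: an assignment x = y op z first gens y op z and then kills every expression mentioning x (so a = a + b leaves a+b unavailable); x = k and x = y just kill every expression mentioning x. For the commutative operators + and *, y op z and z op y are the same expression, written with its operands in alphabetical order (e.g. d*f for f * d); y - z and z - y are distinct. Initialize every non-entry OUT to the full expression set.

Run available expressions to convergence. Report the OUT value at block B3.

Per-block solution:
  B0:  IN={}  OUT={d+f}
  B1:  IN={d+f}  OUT={}
  B2:  IN={}  OUT={}
  B3:  IN={}  OUT={c*d}

Merge at B3: IN[B3] = OUT[B0] ∩ OUT[B2] = {}
Applying B3's transfer function to that IN value gives OUT[B3] (row B3 above).

Answer: {c*d}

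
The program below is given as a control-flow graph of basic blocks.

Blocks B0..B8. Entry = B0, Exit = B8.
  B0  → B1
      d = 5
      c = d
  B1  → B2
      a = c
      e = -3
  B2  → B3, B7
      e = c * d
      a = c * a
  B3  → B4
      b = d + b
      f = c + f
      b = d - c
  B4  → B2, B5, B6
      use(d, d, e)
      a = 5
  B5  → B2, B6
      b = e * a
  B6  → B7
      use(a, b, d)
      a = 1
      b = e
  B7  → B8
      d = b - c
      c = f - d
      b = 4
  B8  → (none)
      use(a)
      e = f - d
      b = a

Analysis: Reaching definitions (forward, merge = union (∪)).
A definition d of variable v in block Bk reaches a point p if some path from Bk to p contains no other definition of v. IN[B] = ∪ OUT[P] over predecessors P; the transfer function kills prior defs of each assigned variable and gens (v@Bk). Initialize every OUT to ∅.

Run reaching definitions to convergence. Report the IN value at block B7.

Per-block solution:
  B0:   IN={}   OUT={c@B0, d@B0}
  B1:   IN={c@B0, d@B0}   OUT={a@B1, c@B0, d@B0, e@B1}
  B2:   IN={a@B1, a@B4, b@B3, b@B5, c@B0, d@B0, e@B1, e@B2, f@B3}   OUT={a@B2, b@B3, b@B5, c@B0, d@B0, e@B2, f@B3}
  B3:   IN={a@B2, b@B3, b@B5, c@B0, d@B0, e@B2, f@B3}   OUT={a@B2, b@B3, c@B0, d@B0, e@B2, f@B3}
  B4:   IN={a@B2, b@B3, c@B0, d@B0, e@B2, f@B3}   OUT={a@B4, b@B3, c@B0, d@B0, e@B2, f@B3}
  B5:   IN={a@B4, b@B3, c@B0, d@B0, e@B2, f@B3}   OUT={a@B4, b@B5, c@B0, d@B0, e@B2, f@B3}
  B6:   IN={a@B4, b@B3, b@B5, c@B0, d@B0, e@B2, f@B3}   OUT={a@B6, b@B6, c@B0, d@B0, e@B2, f@B3}
  B7:   IN={a@B2, a@B6, b@B3, b@B5, b@B6, c@B0, d@B0, e@B2, f@B3}   OUT={a@B2, a@B6, b@B7, c@B7, d@B7, e@B2, f@B3}
  B8:   IN={a@B2, a@B6, b@B7, c@B7, d@B7, e@B2, f@B3}   OUT={a@B2, a@B6, b@B8, c@B7, d@B7, e@B8, f@B3}

Merge at B7: IN[B7] = OUT[B2] ⊔ OUT[B6] = {a@B2, a@B6, b@B3, b@B5, b@B6, c@B0, d@B0, e@B2, f@B3}

Answer: {a@B2, a@B6, b@B3, b@B5, b@B6, c@B0, d@B0, e@B2, f@B3}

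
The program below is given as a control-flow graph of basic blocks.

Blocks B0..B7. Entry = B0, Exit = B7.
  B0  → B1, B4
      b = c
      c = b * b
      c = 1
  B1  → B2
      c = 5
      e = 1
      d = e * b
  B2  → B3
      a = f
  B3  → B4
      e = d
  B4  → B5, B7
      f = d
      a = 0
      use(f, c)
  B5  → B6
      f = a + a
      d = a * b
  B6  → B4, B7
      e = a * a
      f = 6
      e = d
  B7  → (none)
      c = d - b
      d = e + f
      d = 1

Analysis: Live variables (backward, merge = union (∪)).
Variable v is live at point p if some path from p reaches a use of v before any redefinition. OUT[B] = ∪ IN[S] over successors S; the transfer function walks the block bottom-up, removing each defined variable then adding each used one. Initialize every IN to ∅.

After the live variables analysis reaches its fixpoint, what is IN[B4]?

Answer: {b, c, d, e}

Working:
Per-block solution:
  B0:   IN={c, d, e, f}   OUT={b, c, d, e, f}
  B1:   IN={b, f}   OUT={b, c, d, f}
  B2:   IN={b, c, d, f}   OUT={b, c, d}
  B3:   IN={b, c, d}   OUT={b, c, d, e}
  B4:   IN={b, c, d, e}   OUT={a, b, c, d, e, f}
  B5:   IN={a, b, c}   OUT={a, b, c, d}
  B6:   IN={a, b, c, d}   OUT={b, c, d, e, f}
  B7:   IN={b, d, e, f}   OUT={}

Merge at B4: OUT[B4] = IN[B5] ⊔ IN[B7] = {a, b, c, d, e, f}
Applying B4's transfer function to that OUT value gives IN[B4] (row B4 above).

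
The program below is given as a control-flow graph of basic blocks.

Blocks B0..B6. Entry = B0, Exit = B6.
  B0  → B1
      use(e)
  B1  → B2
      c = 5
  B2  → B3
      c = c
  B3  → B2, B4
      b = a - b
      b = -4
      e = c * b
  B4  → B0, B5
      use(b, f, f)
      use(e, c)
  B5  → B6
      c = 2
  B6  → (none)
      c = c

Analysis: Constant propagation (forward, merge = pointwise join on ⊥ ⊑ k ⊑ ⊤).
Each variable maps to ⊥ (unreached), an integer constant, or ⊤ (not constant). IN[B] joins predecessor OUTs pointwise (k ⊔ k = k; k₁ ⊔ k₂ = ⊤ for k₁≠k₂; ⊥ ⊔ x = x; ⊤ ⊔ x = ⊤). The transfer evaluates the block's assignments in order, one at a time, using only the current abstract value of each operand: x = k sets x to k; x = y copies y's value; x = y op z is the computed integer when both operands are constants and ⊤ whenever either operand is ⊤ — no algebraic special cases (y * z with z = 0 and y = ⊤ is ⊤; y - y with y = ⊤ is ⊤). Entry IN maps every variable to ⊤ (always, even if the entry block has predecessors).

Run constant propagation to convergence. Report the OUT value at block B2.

Answer: {a: ⊤, b: ⊤, c: 5, d: ⊤, e: ⊤, f: ⊤}

Derivation:
Converged values:
  B0: | IN=(all ⊤) | OUT=(all ⊤)
  B1: | IN=(all ⊤) | OUT={c:5; rest ⊤}
  B2: | IN={c:5; rest ⊤} | OUT={c:5; rest ⊤}
  B3: | IN={c:5; rest ⊤} | OUT={b:-4, c:5, e:-20; rest ⊤}
  B4: | IN={b:-4, c:5, e:-20; rest ⊤} | OUT={b:-4, c:5, e:-20; rest ⊤}
  B5: | IN={b:-4, c:5, e:-20; rest ⊤} | OUT={b:-4, c:2, e:-20; rest ⊤}
  B6: | IN={b:-4, c:2, e:-20; rest ⊤} | OUT={b:-4, c:2, e:-20; rest ⊤}

Merge at B2: IN[B2] = OUT[B1] ⊔ OUT[B3] = {a: ⊤, b: ⊤, c: 5, d: ⊤, e: ⊤, f: ⊤}
Applying B2's transfer function to that IN value gives OUT[B2] (row B2 above).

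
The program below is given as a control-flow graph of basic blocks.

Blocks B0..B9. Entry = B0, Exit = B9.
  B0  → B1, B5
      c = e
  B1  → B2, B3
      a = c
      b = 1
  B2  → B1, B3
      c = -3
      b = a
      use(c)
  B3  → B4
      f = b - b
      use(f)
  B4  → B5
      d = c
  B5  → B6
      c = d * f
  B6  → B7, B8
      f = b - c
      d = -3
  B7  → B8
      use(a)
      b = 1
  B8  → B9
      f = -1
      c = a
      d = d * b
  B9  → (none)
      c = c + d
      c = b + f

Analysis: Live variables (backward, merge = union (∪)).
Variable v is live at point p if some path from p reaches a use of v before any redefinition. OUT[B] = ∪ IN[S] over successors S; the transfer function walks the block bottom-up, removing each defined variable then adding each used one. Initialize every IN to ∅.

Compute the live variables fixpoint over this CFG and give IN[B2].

Fixpoint table:
  B0: | IN={a, b, d, e, f} | OUT={a, b, c, d, f}
  B1: | IN={c} | OUT={a, b, c}
  B2: | IN={a} | OUT={a, b, c}
  B3: | IN={a, b, c} | OUT={a, b, c, f}
  B4: | IN={a, b, c, f} | OUT={a, b, d, f}
  B5: | IN={a, b, d, f} | OUT={a, b, c}
  B6: | IN={a, b, c} | OUT={a, b, d}
  B7: | IN={a, d} | OUT={a, b, d}
  B8: | IN={a, b, d} | OUT={b, c, d, f}
  B9: | IN={b, c, d, f} | OUT={}

Merge at B2: OUT[B2] = IN[B1] ⊔ IN[B3] = {a, b, c}
Applying B2's transfer function to that OUT value gives IN[B2] (row B2 above).

Answer: {a}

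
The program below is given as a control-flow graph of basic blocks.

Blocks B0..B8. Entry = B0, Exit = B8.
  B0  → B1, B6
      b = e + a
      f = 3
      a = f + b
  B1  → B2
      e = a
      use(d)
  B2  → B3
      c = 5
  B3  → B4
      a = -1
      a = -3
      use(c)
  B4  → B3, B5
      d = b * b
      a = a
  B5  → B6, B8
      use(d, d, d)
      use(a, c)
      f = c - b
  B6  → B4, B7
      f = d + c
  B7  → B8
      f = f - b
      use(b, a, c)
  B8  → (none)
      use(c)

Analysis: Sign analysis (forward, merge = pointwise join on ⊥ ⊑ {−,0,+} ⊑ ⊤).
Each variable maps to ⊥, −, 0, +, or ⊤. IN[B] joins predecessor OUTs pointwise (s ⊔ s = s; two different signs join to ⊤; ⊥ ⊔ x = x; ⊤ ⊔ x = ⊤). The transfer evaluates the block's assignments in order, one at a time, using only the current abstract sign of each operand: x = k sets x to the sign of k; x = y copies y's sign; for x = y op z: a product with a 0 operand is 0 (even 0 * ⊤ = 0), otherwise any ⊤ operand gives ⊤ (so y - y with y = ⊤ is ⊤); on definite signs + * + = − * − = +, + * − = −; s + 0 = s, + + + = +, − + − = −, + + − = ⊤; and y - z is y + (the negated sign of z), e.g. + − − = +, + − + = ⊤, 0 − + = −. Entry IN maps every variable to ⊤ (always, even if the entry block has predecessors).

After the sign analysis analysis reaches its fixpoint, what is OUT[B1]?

Fixpoint table:
  B0:   IN=(all ⊤)   OUT={f:+; rest ⊤}
  B1:   IN={f:+; rest ⊤}   OUT={f:+; rest ⊤}
  B2:   IN={f:+; rest ⊤}   OUT={c:+, f:+; rest ⊤}
  B3:   IN=(all ⊤)   OUT={a:-; rest ⊤}
  B4:   IN=(all ⊤)   OUT=(all ⊤)
  B5:   IN=(all ⊤)   OUT=(all ⊤)
  B6:   IN=(all ⊤)   OUT=(all ⊤)
  B7:   IN=(all ⊤)   OUT=(all ⊤)
  B8:   IN=(all ⊤)   OUT=(all ⊤)

Merge at B1: IN[B1] = OUT[B0] = {a: ⊤, b: ⊤, c: ⊤, d: ⊤, e: ⊤, f: +}
Applying B1's transfer function to that IN value gives OUT[B1] (row B1 above).

Answer: {a: ⊤, b: ⊤, c: ⊤, d: ⊤, e: ⊤, f: +}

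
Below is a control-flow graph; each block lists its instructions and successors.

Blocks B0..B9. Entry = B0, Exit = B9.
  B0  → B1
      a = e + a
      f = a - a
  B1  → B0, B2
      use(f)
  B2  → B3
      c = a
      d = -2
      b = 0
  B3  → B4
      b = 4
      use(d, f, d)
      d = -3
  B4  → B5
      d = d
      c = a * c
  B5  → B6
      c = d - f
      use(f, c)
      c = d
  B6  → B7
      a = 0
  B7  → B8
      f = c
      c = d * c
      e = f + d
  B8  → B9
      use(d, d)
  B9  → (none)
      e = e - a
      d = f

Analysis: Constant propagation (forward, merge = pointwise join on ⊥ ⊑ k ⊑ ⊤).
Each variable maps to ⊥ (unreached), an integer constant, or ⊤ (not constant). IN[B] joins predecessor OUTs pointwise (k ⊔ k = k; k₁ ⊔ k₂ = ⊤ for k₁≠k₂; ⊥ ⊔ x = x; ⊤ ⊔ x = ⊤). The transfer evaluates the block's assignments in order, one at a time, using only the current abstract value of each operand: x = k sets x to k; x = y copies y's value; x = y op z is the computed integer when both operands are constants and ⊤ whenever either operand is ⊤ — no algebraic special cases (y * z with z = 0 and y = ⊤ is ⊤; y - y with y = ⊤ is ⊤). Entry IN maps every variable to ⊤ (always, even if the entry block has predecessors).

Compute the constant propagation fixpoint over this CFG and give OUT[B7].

Answer: {a: 0, b: 4, c: 9, d: -3, e: -6, f: -3}

Trace:
Converged values:
  B0:  IN=(all ⊤)  OUT=(all ⊤)
  B1:  IN=(all ⊤)  OUT=(all ⊤)
  B2:  IN=(all ⊤)  OUT={b:0, d:-2; rest ⊤}
  B3:  IN={b:0, d:-2; rest ⊤}  OUT={b:4, d:-3; rest ⊤}
  B4:  IN={b:4, d:-3; rest ⊤}  OUT={b:4, d:-3; rest ⊤}
  B5:  IN={b:4, d:-3; rest ⊤}  OUT={b:4, c:-3, d:-3; rest ⊤}
  B6:  IN={b:4, c:-3, d:-3; rest ⊤}  OUT={a:0, b:4, c:-3, d:-3; rest ⊤}
  B7:  IN={a:0, b:4, c:-3, d:-3; rest ⊤}  OUT={a:0, b:4, c:9, d:-3, e:-6, f:-3; rest ⊤}
  B8:  IN={a:0, b:4, c:9, d:-3, e:-6, f:-3; rest ⊤}  OUT={a:0, b:4, c:9, d:-3, e:-6, f:-3; rest ⊤}
  B9:  IN={a:0, b:4, c:9, d:-3, e:-6, f:-3; rest ⊤}  OUT={a:0, b:4, c:9, d:-3, e:-6, f:-3; rest ⊤}

Merge at B7: IN[B7] = OUT[B6] = {a: 0, b: 4, c: -3, d: -3, e: ⊤, f: ⊤}
Applying B7's transfer function to that IN value gives OUT[B7] (row B7 above).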